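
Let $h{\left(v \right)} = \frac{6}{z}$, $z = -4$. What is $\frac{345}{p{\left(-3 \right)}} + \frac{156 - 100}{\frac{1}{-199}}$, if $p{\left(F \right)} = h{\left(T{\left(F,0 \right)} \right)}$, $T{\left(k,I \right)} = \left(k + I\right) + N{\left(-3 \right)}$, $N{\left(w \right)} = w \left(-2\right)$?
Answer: $-11374$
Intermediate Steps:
$N{\left(w \right)} = - 2 w$
$T{\left(k,I \right)} = 6 + I + k$ ($T{\left(k,I \right)} = \left(k + I\right) - -6 = \left(I + k\right) + 6 = 6 + I + k$)
$h{\left(v \right)} = - \frac{3}{2}$ ($h{\left(v \right)} = \frac{6}{-4} = 6 \left(- \frac{1}{4}\right) = - \frac{3}{2}$)
$p{\left(F \right)} = - \frac{3}{2}$
$\frac{345}{p{\left(-3 \right)}} + \frac{156 - 100}{\frac{1}{-199}} = \frac{345}{- \frac{3}{2}} + \frac{156 - 100}{\frac{1}{-199}} = 345 \left(- \frac{2}{3}\right) + \frac{156 - 100}{- \frac{1}{199}} = -230 + 56 \left(-199\right) = -230 - 11144 = -11374$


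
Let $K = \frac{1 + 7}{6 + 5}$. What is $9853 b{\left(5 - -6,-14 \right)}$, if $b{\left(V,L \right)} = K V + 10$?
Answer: $177354$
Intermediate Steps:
$K = \frac{8}{11} \approx 0.72727$
$b{\left(V,L \right)} = 10 + \frac{8 V}{11}$ ($b{\left(V,L \right)} = \frac{8 V}{11} + 10 = 10 + \frac{8 V}{11}$)
$9853 b{\left(5 - -6,-14 \right)} = 9853 \left(10 + \frac{8 \left(5 - -6\right)}{11}\right) = 9853 \left(10 + \frac{8 \left(5 + 6\right)}{11}\right) = 9853 \left(10 + \frac{8}{11} \cdot 11\right) = 9853 \left(10 + 8\right) = 9853 \cdot 18 = 177354$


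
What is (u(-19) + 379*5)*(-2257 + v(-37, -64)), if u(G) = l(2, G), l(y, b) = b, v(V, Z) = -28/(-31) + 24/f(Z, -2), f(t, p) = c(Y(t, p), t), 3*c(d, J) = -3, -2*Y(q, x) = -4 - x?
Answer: -132601308/31 ≈ -4.2775e+6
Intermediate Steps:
Y(q, x) = 2 + x/2 (Y(q, x) = -(-4 - x)/2 = 2 + x/2)
c(d, J) = -1 (c(d, J) = (⅓)*(-3) = -1)
f(t, p) = -1
v(V, Z) = -716/31 (v(V, Z) = -28/(-31) + 24/(-1) = -28*(-1/31) + 24*(-1) = 28/31 - 24 = -716/31)
u(G) = G
(u(-19) + 379*5)*(-2257 + v(-37, -64)) = (-19 + 379*5)*(-2257 - 716/31) = (-19 + 1895)*(-70683/31) = 1876*(-70683/31) = -132601308/31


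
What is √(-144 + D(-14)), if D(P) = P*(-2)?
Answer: 2*I*√29 ≈ 10.77*I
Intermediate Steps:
D(P) = -2*P
√(-144 + D(-14)) = √(-144 - 2*(-14)) = √(-144 + 28) = √(-116) = 2*I*√29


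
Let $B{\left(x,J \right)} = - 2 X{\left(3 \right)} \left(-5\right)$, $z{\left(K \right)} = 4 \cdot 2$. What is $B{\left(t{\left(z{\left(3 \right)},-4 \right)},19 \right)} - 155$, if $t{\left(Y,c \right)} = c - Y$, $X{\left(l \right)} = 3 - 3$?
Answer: $-155$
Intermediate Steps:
$z{\left(K \right)} = 8$
$X{\left(l \right)} = 0$
$B{\left(x,J \right)} = 0$ ($B{\left(x,J \right)} = \left(-2\right) 0 \left(-5\right) = 0 \left(-5\right) = 0$)
$B{\left(t{\left(z{\left(3 \right)},-4 \right)},19 \right)} - 155 = 0 - 155 = -155$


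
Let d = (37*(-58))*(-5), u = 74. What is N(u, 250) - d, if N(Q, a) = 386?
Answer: -10344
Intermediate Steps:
d = 10730 (d = -2146*(-5) = 10730)
N(u, 250) - d = 386 - 1*10730 = 386 - 10730 = -10344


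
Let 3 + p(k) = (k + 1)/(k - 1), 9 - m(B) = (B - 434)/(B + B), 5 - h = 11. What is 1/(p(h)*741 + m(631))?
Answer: -8834/14884145 ≈ -0.00059352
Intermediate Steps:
h = -6 (h = 5 - 1*11 = 5 - 11 = -6)
m(B) = 9 - (-434 + B)/(2*B) (m(B) = 9 - (B - 434)/(B + B) = 9 - (-434 + B)/(2*B))
p(k) = -3 + (1 + k)/(-1 + k) (p(k) = -3 + (k + 1)/(k - 1) = -3 + (1 + k)/(-1 + k))
1/(p(h)*741 + m(631)) = 1/((2*(2 - 1*(-6))/(-1 - 6))*741 + (17/2 + 217/631)) = 1/((2*(2 + 6)/(-7))*741 + (17/2 + 217*(1/631))) = 1/((2*(-⅐)*8)*741 + (17/2 + 217/631)) = 1/(-16/7*741 + 11161/1262) = 1/(-11856/7 + 11161/1262) = 1/(-14884145/8834) = -8834/14884145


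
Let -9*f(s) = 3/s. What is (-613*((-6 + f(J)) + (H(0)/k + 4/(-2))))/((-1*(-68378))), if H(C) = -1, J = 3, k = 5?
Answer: 114631/1538505 ≈ 0.074508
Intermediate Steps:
f(s) = -1/(3*s)
(-613*((-6 + f(J)) + (H(0)/k + 4/(-2))))/((-1*(-68378))) = (-613*((-6 - ⅓/3) + (-1/5 + 4/(-2))))/((-1*(-68378))) = -613*((-6 - ⅓*⅓) + (-1*⅕ + 4*(-½)))/68378 = -613*((-6 - ⅑) + (-⅕ - 2))*(1/68378) = -613*(-55/9 - 11/5)*(1/68378) = -613*(-374/45)*(1/68378) = (229262/45)*(1/68378) = 114631/1538505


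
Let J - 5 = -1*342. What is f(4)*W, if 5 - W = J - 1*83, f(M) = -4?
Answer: -1700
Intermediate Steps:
J = -337 (J = 5 - 1*342 = 5 - 342 = -337)
W = 425 (W = 5 - (-337 - 1*83) = 5 - (-337 - 83) = 5 - 1*(-420) = 5 + 420 = 425)
f(4)*W = -4*425 = -1700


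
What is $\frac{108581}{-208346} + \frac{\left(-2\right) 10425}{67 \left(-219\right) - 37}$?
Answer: $\frac{274678759}{306476966} \approx 0.89625$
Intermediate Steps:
$\frac{108581}{-208346} + \frac{\left(-2\right) 10425}{67 \left(-219\right) - 37} = 108581 \left(- \frac{1}{208346}\right) - \frac{20850}{-14673 - 37} = - \frac{108581}{208346} - \frac{20850}{-14710} = - \frac{108581}{208346} - - \frac{2085}{1471} = - \frac{108581}{208346} + \frac{2085}{1471} = \frac{274678759}{306476966}$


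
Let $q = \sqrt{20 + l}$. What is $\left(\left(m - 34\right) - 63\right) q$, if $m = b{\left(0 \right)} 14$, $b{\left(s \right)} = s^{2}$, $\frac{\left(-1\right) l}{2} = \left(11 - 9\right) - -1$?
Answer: $- 97 \sqrt{14} \approx -362.94$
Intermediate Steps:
$l = -6$ ($l = - 2 \left(\left(11 - 9\right) - -1\right) = - 2 \left(2 + 1\right) = \left(-2\right) 3 = -6$)
$m = 0$ ($m = 0^{2} \cdot 14 = 0 \cdot 14 = 0$)
$q = \sqrt{14}$ ($q = \sqrt{20 - 6} = \sqrt{14} \approx 3.7417$)
$\left(\left(m - 34\right) - 63\right) q = \left(\left(0 - 34\right) - 63\right) \sqrt{14} = \left(-34 - 63\right) \sqrt{14} = - 97 \sqrt{14}$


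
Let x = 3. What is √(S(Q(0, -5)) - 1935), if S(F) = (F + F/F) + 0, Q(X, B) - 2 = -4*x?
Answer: 18*I*√6 ≈ 44.091*I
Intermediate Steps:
Q(X, B) = -10 (Q(X, B) = 2 - 4*3 = 2 - 12 = -10)
S(F) = 1 + F (S(F) = (F + 1) + 0 = (1 + F) + 0 = 1 + F)
√(S(Q(0, -5)) - 1935) = √((1 - 10) - 1935) = √(-9 - 1935) = √(-1944) = 18*I*√6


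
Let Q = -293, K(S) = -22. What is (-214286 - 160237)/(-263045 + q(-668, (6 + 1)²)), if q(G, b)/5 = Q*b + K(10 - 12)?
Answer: 374523/334940 ≈ 1.1182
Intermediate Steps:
q(G, b) = -110 - 1465*b (q(G, b) = 5*(-293*b - 22) = 5*(-22 - 293*b) = -110 - 1465*b)
(-214286 - 160237)/(-263045 + q(-668, (6 + 1)²)) = (-214286 - 160237)/(-263045 + (-110 - 1465*(6 + 1)²)) = -374523/(-263045 + (-110 - 1465*7²)) = -374523/(-263045 + (-110 - 1465*49)) = -374523/(-263045 + (-110 - 71785)) = -374523/(-263045 - 71895) = -374523/(-334940) = -374523*(-1/334940) = 374523/334940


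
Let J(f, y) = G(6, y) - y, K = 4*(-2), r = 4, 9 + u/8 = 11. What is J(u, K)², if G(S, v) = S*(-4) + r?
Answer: 144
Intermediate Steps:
u = 16 (u = -72 + 8*11 = -72 + 88 = 16)
G(S, v) = 4 - 4*S (G(S, v) = S*(-4) + 4 = -4*S + 4 = 4 - 4*S)
K = -8
J(f, y) = -20 - y (J(f, y) = (4 - 4*6) - y = (4 - 24) - y = -20 - y)
J(u, K)² = (-20 - 1*(-8))² = (-20 + 8)² = (-12)² = 144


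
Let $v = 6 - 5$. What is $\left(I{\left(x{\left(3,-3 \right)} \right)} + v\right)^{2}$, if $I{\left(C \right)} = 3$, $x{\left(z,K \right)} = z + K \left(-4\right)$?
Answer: $16$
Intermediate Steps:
$x{\left(z,K \right)} = z - 4 K$
$v = 1$
$\left(I{\left(x{\left(3,-3 \right)} \right)} + v\right)^{2} = \left(3 + 1\right)^{2} = 4^{2} = 16$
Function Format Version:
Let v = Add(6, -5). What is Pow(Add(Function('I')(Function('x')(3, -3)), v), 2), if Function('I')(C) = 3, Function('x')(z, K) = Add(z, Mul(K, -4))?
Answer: 16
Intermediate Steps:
Function('x')(z, K) = Add(z, Mul(-4, K))
v = 1
Pow(Add(Function('I')(Function('x')(3, -3)), v), 2) = Pow(Add(3, 1), 2) = Pow(4, 2) = 16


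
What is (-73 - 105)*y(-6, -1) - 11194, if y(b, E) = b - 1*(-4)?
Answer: -10838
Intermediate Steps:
y(b, E) = 4 + b (y(b, E) = b + 4 = 4 + b)
(-73 - 105)*y(-6, -1) - 11194 = (-73 - 105)*(4 - 6) - 11194 = -178*(-2) - 11194 = 356 - 11194 = -10838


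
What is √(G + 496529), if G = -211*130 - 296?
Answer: √468803 ≈ 684.69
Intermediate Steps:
G = -27726 (G = -27430 - 296 = -27726)
√(G + 496529) = √(-27726 + 496529) = √468803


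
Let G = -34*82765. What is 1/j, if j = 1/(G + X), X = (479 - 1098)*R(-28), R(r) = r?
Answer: -2796678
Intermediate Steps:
G = -2814010
X = 17332 (X = (479 - 1098)*(-28) = -619*(-28) = 17332)
j = -1/2796678 (j = 1/(-2814010 + 17332) = 1/(-2796678) = -1/2796678 ≈ -3.5757e-7)
1/j = 1/(-1/2796678) = -2796678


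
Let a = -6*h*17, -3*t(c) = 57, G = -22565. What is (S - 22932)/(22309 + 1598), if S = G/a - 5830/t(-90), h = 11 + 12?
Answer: -1008065053/1065630618 ≈ -0.94598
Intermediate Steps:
t(c) = -19 (t(c) = -1/3*57 = -19)
h = 23
a = -2346 (a = -6*23*17 = -138*17 = -2346)
S = 14105915/44574 (S = -22565/(-2346) - 5830/(-19) = -22565*(-1/2346) - 5830*(-1/19) = 22565/2346 + 5830/19 = 14105915/44574 ≈ 316.46)
(S - 22932)/(22309 + 1598) = (14105915/44574 - 22932)/(22309 + 1598) = -1008065053/44574/23907 = -1008065053/44574*1/23907 = -1008065053/1065630618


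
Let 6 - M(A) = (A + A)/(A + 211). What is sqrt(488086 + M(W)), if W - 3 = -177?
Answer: 2*sqrt(167052706)/37 ≈ 698.64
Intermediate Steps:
W = -174 (W = 3 - 177 = -174)
M(A) = 6 - 2*A/(211 + A) (M(A) = 6 - (A + A)/(A + 211) = 6 - 2*A/(211 + A))
sqrt(488086 + M(W)) = sqrt(488086 + 2*(633 + 2*(-174))/(211 - 174)) = sqrt(488086 + 2*(633 - 348)/37) = sqrt(488086 + 2*(1/37)*285) = sqrt(488086 + 570/37) = sqrt(18059752/37) = 2*sqrt(167052706)/37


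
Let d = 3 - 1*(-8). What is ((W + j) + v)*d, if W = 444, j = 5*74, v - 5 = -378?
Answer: 4851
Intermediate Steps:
v = -373 (v = 5 - 378 = -373)
d = 11 (d = 3 + 8 = 11)
j = 370
((W + j) + v)*d = ((444 + 370) - 373)*11 = (814 - 373)*11 = 441*11 = 4851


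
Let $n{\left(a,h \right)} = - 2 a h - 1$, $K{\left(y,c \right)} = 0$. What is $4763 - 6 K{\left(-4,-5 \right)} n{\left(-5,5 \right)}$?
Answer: $4763$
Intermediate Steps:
$n{\left(a,h \right)} = -1 - 2 a h$ ($n{\left(a,h \right)} = - 2 a h - 1 = -1 - 2 a h$)
$4763 - 6 K{\left(-4,-5 \right)} n{\left(-5,5 \right)} = 4763 - 6 \cdot 0 \left(-1 - \left(-10\right) 5\right) = 4763 - 0 \left(-1 + 50\right) = 4763 - 0 \cdot 49 = 4763 - 0 = 4763 + 0 = 4763$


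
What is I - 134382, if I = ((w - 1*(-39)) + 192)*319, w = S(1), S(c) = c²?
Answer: -60374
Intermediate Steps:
w = 1 (w = 1² = 1)
I = 74008 (I = ((1 - 1*(-39)) + 192)*319 = ((1 + 39) + 192)*319 = (40 + 192)*319 = 232*319 = 74008)
I - 134382 = 74008 - 134382 = -60374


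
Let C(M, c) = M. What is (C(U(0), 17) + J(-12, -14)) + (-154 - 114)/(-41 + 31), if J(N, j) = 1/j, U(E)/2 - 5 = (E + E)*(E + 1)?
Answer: 2571/70 ≈ 36.729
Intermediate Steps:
U(E) = 10 + 4*E*(1 + E) (U(E) = 10 + 2*((E + E)*(E + 1)) = 10 + 2*((2*E)*(1 + E)) = 10 + 2*(2*E*(1 + E)) = 10 + 4*E*(1 + E))
(C(U(0), 17) + J(-12, -14)) + (-154 - 114)/(-41 + 31) = ((10 + 4*0 + 4*0**2) + 1/(-14)) + (-154 - 114)/(-41 + 31) = ((10 + 0 + 4*0) - 1/14) - 268/(-10) = ((10 + 0 + 0) - 1/14) - 268*(-1/10) = (10 - 1/14) + 134/5 = 139/14 + 134/5 = 2571/70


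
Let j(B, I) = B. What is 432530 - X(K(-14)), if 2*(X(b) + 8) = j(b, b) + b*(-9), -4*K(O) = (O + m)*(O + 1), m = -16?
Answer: 432148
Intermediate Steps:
K(O) = -(1 + O)*(-16 + O)/4 (K(O) = -(O - 16)*(O + 1)/4 = -(-16 + O)*(1 + O)/4 = -(1 + O)*(-16 + O)/4)
X(b) = -8 - 4*b (X(b) = -8 + (b + b*(-9))/2 = -8 + (b - 9*b)/2 = -8 + (-8*b)/2 = -8 - 4*b)
432530 - X(K(-14)) = 432530 - (-8 - 4*(4 - ¼*(-14)² + (15/4)*(-14))) = 432530 - (-8 - 4*(4 - ¼*196 - 105/2)) = 432530 - (-8 - 4*(4 - 49 - 105/2)) = 432530 - (-8 - 4*(-195/2)) = 432530 - (-8 + 390) = 432530 - 1*382 = 432530 - 382 = 432148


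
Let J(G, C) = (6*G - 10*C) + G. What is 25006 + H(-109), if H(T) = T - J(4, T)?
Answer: 23779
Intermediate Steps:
J(G, C) = -10*C + 7*G (J(G, C) = (-10*C + 6*G) + G = -10*C + 7*G)
H(T) = -28 + 11*T (H(T) = T - (-10*T + 7*4) = T - (-10*T + 28) = T - (28 - 10*T) = T + (-28 + 10*T) = -28 + 11*T)
25006 + H(-109) = 25006 + (-28 + 11*(-109)) = 25006 + (-28 - 1199) = 25006 - 1227 = 23779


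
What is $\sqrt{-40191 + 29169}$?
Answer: $i \sqrt{11022} \approx 104.99 i$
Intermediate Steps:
$\sqrt{-40191 + 29169} = \sqrt{-11022} = i \sqrt{11022}$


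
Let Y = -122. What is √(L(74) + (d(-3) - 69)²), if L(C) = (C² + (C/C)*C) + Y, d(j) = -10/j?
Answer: 7*√1789/3 ≈ 98.692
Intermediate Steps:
L(C) = -122 + C + C² (L(C) = (C² + (C/C)*C) - 122 = (C² + 1*C) - 122 = (C² + C) - 122 = (C + C²) - 122 = -122 + C + C²)
√(L(74) + (d(-3) - 69)²) = √((-122 + 74 + 74²) + (-10/(-3) - 69)²) = √((-122 + 74 + 5476) + (-10*(-⅓) - 69)²) = √(5428 + (10/3 - 69)²) = √(5428 + (-197/3)²) = √(5428 + 38809/9) = √(87661/9) = 7*√1789/3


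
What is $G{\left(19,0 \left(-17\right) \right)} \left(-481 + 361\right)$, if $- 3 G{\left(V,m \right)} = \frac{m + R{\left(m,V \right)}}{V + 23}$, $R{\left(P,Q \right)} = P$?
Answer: $0$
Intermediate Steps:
$G{\left(V,m \right)} = - \frac{2 m}{3 \left(23 + V\right)}$ ($G{\left(V,m \right)} = - \frac{\left(m + m\right) \frac{1}{V + 23}}{3} = - \frac{2 m \frac{1}{23 + V}}{3} = - \frac{2 m}{3 \left(23 + V\right)}$)
$G{\left(19,0 \left(-17\right) \right)} \left(-481 + 361\right) = - \frac{2 \cdot 0 \left(-17\right)}{69 + 3 \cdot 19} \left(-481 + 361\right) = \left(-2\right) 0 \frac{1}{69 + 57} \left(-120\right) = \left(-2\right) 0 \cdot \frac{1}{126} \left(-120\right) = 0 \left(-120\right) = 0$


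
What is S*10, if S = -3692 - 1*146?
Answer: -38380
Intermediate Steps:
S = -3838 (S = -3692 - 146 = -3838)
S*10 = -3838*10 = -38380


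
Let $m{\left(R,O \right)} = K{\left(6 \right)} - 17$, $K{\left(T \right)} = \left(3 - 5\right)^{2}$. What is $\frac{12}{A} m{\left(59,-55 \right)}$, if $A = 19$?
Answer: $- \frac{156}{19} \approx -8.2105$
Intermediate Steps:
$K{\left(T \right)} = 4$ ($K{\left(T \right)} = \left(-2\right)^{2} = 4$)
$m{\left(R,O \right)} = -13$ ($m{\left(R,O \right)} = 4 - 17 = -13$)
$\frac{12}{A} m{\left(59,-55 \right)} = \frac{12}{19} \left(-13\right) = - \frac{156}{19}$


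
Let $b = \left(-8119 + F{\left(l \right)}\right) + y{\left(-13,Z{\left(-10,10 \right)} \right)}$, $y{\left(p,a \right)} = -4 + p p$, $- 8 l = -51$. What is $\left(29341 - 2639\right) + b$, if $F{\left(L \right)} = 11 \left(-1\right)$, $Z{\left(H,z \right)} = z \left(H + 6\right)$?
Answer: $18737$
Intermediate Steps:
$Z{\left(H,z \right)} = z \left(6 + H\right)$
$l = \frac{51}{8}$ ($l = \left(- \frac{1}{8}\right) \left(-51\right) = \frac{51}{8} \approx 6.375$)
$F{\left(L \right)} = -11$
$y{\left(p,a \right)} = -4 + p^{2}$
$b = -7965$ ($b = \left(-8119 - 11\right) - \left(4 - \left(-13\right)^{2}\right) = -8130 + \left(-4 + 169\right) = -8130 + 165 = -7965$)
$\left(29341 - 2639\right) + b = \left(29341 - 2639\right) - 7965 = 26702 - 7965 = 18737$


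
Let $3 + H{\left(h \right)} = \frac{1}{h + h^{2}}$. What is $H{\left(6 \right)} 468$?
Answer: $- \frac{9750}{7} \approx -1392.9$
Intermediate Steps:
$H{\left(h \right)} = -3 + \frac{1}{h + h^{2}}$
$H{\left(6 \right)} 468 = \frac{1 - 18 - 3 \cdot 6^{2}}{6 \left(1 + 6\right)} 468 = \frac{1 - 18 - 108}{6 \cdot 7} \cdot 468 = \frac{1}{6} \cdot \frac{1}{7} \left(1 - 18 - 108\right) 468 = \frac{1}{6} \cdot \frac{1}{7} \left(-125\right) 468 = \left(- \frac{125}{42}\right) 468 = - \frac{9750}{7}$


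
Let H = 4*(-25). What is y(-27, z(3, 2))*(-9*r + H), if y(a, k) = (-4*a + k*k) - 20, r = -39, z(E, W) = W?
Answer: 23092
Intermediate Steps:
y(a, k) = -20 + k² - 4*a (y(a, k) = (-4*a + k²) - 20 = (k² - 4*a) - 20 = -20 + k² - 4*a)
H = -100
y(-27, z(3, 2))*(-9*r + H) = (-20 + 2² - 4*(-27))*(-9*(-39) - 100) = (-20 + 4 + 108)*(351 - 100) = 92*251 = 23092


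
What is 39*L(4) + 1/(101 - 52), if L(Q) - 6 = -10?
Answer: -7643/49 ≈ -155.98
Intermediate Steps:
L(Q) = -4 (L(Q) = 6 - 10 = -4)
39*L(4) + 1/(101 - 52) = 39*(-4) + 1/(101 - 52) = -156 + 1/49 = -7643/49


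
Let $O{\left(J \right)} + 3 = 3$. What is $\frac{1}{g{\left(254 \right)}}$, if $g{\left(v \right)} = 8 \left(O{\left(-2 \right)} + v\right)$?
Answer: $\frac{1}{2032} \approx 0.00049213$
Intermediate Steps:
$O{\left(J \right)} = 0$ ($O{\left(J \right)} = -3 + 3 = 0$)
$g{\left(v \right)} = 8 v$ ($g{\left(v \right)} = 8 \left(0 + v\right) = 8 v$)
$\frac{1}{g{\left(254 \right)}} = \frac{1}{8 \cdot 254} = \frac{1}{2032}$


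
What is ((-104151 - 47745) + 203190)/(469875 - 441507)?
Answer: 8549/4728 ≈ 1.8082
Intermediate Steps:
((-104151 - 47745) + 203190)/(469875 - 441507) = (-151896 + 203190)/28368 = 51294*(1/28368) = 8549/4728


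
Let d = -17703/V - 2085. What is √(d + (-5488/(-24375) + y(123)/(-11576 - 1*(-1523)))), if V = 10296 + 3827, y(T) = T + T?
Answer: 42*I*√31085202731417633058/5127002075 ≈ 45.673*I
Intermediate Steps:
y(T) = 2*T
V = 14123
d = -29464158/14123 (d = -17703/14123 - 2085 = -29464158/14123 ≈ -2086.3)
√(d + (-5488/(-24375) + y(123)/(-11576 - 1*(-1523)))) = √(-29464158/14123 + (-5488/(-24375) + (2*123)/(-11576 - 1*(-1523)))) = √(-29464158/14123 + (-5488*(-1/24375) + 246/(-11576 + 1523))) = √(-29464158/14123 + (5488/24375 + 246/(-10053))) = √(-29464158/14123 + (5488/24375 + 246*(-1/10053))) = √(-29464158/14123 + (5488/24375 - 82/3351)) = √(-29464158/14123 + 1821282/9075625) = √(-267379926983064/128175051875) = 42*I*√31085202731417633058/5127002075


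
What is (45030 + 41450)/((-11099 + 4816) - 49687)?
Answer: -8648/5597 ≈ -1.5451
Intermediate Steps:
(45030 + 41450)/((-11099 + 4816) - 49687) = 86480/(-6283 - 49687) = 86480/(-55970) = 86480*(-1/55970) = -8648/5597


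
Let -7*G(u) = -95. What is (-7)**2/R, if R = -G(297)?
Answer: -343/95 ≈ -3.6105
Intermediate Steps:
G(u) = 95/7 (G(u) = -1/7*(-95) = 95/7)
R = -95/7 (R = -1*95/7 = -95/7 ≈ -13.571)
(-7)**2/R = (-7)**2/(-95/7) = 49*(-7/95) = -343/95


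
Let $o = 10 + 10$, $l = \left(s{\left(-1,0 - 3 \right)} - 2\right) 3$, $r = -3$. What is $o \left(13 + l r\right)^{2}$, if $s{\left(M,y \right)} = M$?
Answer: $32000$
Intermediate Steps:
$l = -9$ ($l = \left(-1 - 2\right) 3 = \left(-3\right) 3 = -9$)
$o = 20$
$o \left(13 + l r\right)^{2} = 20 \left(13 - -27\right)^{2} = 20 \left(13 + 27\right)^{2} = 20 \cdot 40^{2} = 20 \cdot 1600 = 32000$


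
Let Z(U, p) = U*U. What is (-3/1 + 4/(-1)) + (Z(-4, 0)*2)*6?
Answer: 185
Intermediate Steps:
Z(U, p) = U²
(-3/1 + 4/(-1)) + (Z(-4, 0)*2)*6 = (-3/1 + 4/(-1)) + ((-4)²*2)*6 = (-3*1 + 4*(-1)) + (16*2)*6 = (-3 - 4) + 32*6 = -7 + 192 = 185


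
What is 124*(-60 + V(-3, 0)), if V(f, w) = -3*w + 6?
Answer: -6696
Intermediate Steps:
V(f, w) = 6 - 3*w
124*(-60 + V(-3, 0)) = 124*(-60 + (6 - 3*0)) = 124*(-60 + (6 + 0)) = 124*(-60 + 6) = 124*(-54) = -6696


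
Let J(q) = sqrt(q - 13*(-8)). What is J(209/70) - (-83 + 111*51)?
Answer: -5578 + sqrt(524230)/70 ≈ -5567.7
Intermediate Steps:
J(q) = sqrt(104 + q) (J(q) = sqrt(q + 104) = sqrt(104 + q))
J(209/70) - (-83 + 111*51) = sqrt(104 + 209/70) - (-83 + 111*51) = sqrt(104 + 209*(1/70)) - (-83 + 5661) = sqrt(104 + 209/70) - 1*5578 = sqrt(7489/70) - 5578 = sqrt(524230)/70 - 5578 = -5578 + sqrt(524230)/70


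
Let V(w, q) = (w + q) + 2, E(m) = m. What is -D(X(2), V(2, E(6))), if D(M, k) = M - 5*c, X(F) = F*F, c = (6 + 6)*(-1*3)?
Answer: -184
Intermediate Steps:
c = -36 (c = 12*(-3) = -36)
X(F) = F²
V(w, q) = 2 + q + w (V(w, q) = (q + w) + 2 = 2 + q + w)
D(M, k) = 180 + M (D(M, k) = M - 5*(-36) = M + 180 = 180 + M)
-D(X(2), V(2, E(6))) = -(180 + 2²) = -(180 + 4) = -1*184 = -184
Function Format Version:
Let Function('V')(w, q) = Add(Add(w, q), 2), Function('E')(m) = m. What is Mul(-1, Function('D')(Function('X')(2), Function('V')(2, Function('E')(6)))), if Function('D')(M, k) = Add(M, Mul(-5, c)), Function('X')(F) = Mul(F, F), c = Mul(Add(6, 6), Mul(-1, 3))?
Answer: -184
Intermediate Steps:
c = -36 (c = Mul(12, -3) = -36)
Function('X')(F) = Pow(F, 2)
Function('V')(w, q) = Add(2, q, w) (Function('V')(w, q) = Add(Add(q, w), 2) = Add(2, q, w))
Function('D')(M, k) = Add(180, M) (Function('D')(M, k) = Add(M, Mul(-5, -36)) = Add(M, 180) = Add(180, M))
Mul(-1, Function('D')(Function('X')(2), Function('V')(2, Function('E')(6)))) = Mul(-1, Add(180, Pow(2, 2))) = Mul(-1, Add(180, 4)) = Mul(-1, 184) = -184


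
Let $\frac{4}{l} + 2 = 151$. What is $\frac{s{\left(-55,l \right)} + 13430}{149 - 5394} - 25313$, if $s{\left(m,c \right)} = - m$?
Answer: $- \frac{26556034}{1049} \approx -25316.0$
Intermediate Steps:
$l = \frac{4}{149}$ ($l = \frac{4}{-2 + 151} = \frac{4}{149} \approx 0.026846$)
$\frac{s{\left(-55,l \right)} + 13430}{149 - 5394} - 25313 = \frac{\left(-1\right) \left(-55\right) + 13430}{149 - 5394} - 25313 = \frac{55 + 13430}{-5245} - 25313 = 13485 \left(- \frac{1}{5245}\right) - 25313 = - \frac{2697}{1049} - 25313 = - \frac{26556034}{1049}$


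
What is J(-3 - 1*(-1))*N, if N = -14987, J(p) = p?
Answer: 29974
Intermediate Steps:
J(-3 - 1*(-1))*N = (-3 - 1*(-1))*(-14987) = (-3 + 1)*(-14987) = -2*(-14987) = 29974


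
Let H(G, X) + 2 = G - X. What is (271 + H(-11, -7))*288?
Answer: 76320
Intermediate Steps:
H(G, X) = -2 + G - X (H(G, X) = -2 + (G - X) = -2 + G - X)
(271 + H(-11, -7))*288 = (271 + (-2 - 11 - 1*(-7)))*288 = (271 + (-2 - 11 + 7))*288 = (271 - 6)*288 = 265*288 = 76320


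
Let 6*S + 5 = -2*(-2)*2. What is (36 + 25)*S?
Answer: 61/2 ≈ 30.500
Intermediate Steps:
S = 1/2 (S = -5/6 + (-2*(-2)*2)/6 = -5/6 + (-(-4)*2)/6 = -5/6 + (-1*(-8))/6 = -5/6 + (1/6)*8 = -5/6 + 4/3 = 1/2 ≈ 0.50000)
(36 + 25)*S = (36 + 25)*(1/2) = 61*(1/2) = 61/2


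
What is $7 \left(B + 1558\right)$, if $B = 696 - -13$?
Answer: $15869$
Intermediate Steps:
$B = 709$ ($B = 696 + 13 = 709$)
$7 \left(B + 1558\right) = 7 \left(709 + 1558\right) = 7 \cdot 2267 = 15869$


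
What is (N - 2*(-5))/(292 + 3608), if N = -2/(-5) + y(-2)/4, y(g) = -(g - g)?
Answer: 1/375 ≈ 0.0026667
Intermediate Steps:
y(g) = 0 (y(g) = -1*0 = 0)
N = ⅖ (N = -2/(-5) + 0/4 = -2*(-⅕) + 0*(¼) = ⅖ + 0 = ⅖ ≈ 0.40000)
(N - 2*(-5))/(292 + 3608) = (⅖ - 2*(-5))/(292 + 3608) = (⅖ + 10)/3900 = (1/3900)*(52/5) = 1/375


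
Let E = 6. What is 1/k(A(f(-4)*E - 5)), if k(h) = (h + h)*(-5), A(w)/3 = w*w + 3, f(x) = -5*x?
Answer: -1/396840 ≈ -2.5199e-6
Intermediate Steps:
A(w) = 9 + 3*w² (A(w) = 3*(w*w + 3) = 3*(w² + 3) = 3*(3 + w²) = 9 + 3*w²)
k(h) = -10*h (k(h) = (2*h)*(-5) = -10*h)
1/k(A(f(-4)*E - 5)) = 1/(-10*(9 + 3*(-5*(-4)*6 - 5)²)) = 1/(-10*(9 + 3*(20*6 - 5)²)) = 1/(-10*(9 + 3*(120 - 5)²)) = 1/(-10*(9 + 3*115²)) = 1/(-10*(9 + 3*13225)) = 1/(-10*(9 + 39675)) = 1/(-10*39684) = 1/(-396840) = -1/396840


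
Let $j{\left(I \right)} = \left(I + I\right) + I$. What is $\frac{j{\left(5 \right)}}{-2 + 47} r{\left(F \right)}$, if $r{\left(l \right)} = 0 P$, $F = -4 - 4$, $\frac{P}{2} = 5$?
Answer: $0$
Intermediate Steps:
$P = 10$ ($P = 2 \cdot 5 = 10$)
$F = -8$ ($F = -4 - 4 = -8$)
$r{\left(l \right)} = 0$ ($r{\left(l \right)} = 0 \cdot 10 = 0$)
$j{\left(I \right)} = 3 I$ ($j{\left(I \right)} = 2 I + I = 3 I$)
$\frac{j{\left(5 \right)}}{-2 + 47} r{\left(F \right)} = \frac{3 \cdot 5}{-2 + 47} \cdot 0 = \frac{15}{45} \cdot 0 = 15 \cdot \frac{1}{45} \cdot 0 = \frac{1}{3} \cdot 0 = 0$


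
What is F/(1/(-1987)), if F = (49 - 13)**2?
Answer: -2575152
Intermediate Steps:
F = 1296 (F = 36**2 = 1296)
F/(1/(-1987)) = 1296/(1/(-1987)) = 1296/(-1/1987) = 1296*(-1987) = -2575152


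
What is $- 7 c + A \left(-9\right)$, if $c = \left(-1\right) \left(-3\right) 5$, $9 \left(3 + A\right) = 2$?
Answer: $-80$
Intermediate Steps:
$A = - \frac{25}{9}$ ($A = -3 + \frac{1}{9} \cdot 2 = -3 + \frac{2}{9} = - \frac{25}{9} \approx -2.7778$)
$c = 15$ ($c = 3 \cdot 5 = 15$)
$- 7 c + A \left(-9\right) = \left(-7\right) 15 - -25 = -105 + 25 = -80$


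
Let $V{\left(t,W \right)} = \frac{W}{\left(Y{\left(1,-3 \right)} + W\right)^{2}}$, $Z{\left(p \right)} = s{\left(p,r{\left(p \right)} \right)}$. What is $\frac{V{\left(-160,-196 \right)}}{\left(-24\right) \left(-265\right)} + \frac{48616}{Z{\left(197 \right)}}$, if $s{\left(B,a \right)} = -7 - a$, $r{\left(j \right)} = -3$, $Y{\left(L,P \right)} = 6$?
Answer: $- \frac{697627446049}{57399000} \approx -12154.0$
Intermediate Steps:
$Z{\left(p \right)} = -4$ ($Z{\left(p \right)} = -7 - -3 = -7 + 3 = -4$)
$V{\left(t,W \right)} = \frac{W}{\left(6 + W\right)^{2}}$
$\frac{V{\left(-160,-196 \right)}}{\left(-24\right) \left(-265\right)} + \frac{48616}{Z{\left(197 \right)}} = \frac{\left(-196\right) \frac{1}{\left(6 - 196\right)^{2}}}{\left(-24\right) \left(-265\right)} + \frac{48616}{-4} = \frac{\left(-196\right) \frac{1}{36100}}{6360} + 48616 \left(- \frac{1}{4}\right) = \left(-196\right) \frac{1}{36100} \cdot \frac{1}{6360} - 12154 = \left(- \frac{49}{9025}\right) \frac{1}{6360} - 12154 = - \frac{49}{57399000} - 12154 = - \frac{697627446049}{57399000}$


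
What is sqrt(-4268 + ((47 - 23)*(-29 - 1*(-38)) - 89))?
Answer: I*sqrt(4141) ≈ 64.351*I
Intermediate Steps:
sqrt(-4268 + ((47 - 23)*(-29 - 1*(-38)) - 89)) = sqrt(-4268 + (24*(-29 + 38) - 89)) = sqrt(-4268 + (24*9 - 89)) = sqrt(-4268 + (216 - 89)) = sqrt(-4268 + 127) = sqrt(-4141) = I*sqrt(4141)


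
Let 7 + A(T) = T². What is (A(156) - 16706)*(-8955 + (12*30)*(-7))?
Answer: -87473925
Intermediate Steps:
A(T) = -7 + T²
(A(156) - 16706)*(-8955 + (12*30)*(-7)) = ((-7 + 156²) - 16706)*(-8955 + (12*30)*(-7)) = ((-7 + 24336) - 16706)*(-8955 + 360*(-7)) = (24329 - 16706)*(-8955 - 2520) = 7623*(-11475) = -87473925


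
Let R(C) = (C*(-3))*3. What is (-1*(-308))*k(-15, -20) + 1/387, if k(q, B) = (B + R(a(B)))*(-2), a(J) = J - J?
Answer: 4767841/387 ≈ 12320.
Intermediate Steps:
a(J) = 0
R(C) = -9*C (R(C) = -3*C*3 = -9*C)
k(q, B) = -2*B (k(q, B) = (B - 9*0)*(-2) = (B + 0)*(-2) = B*(-2) = -2*B)
(-1*(-308))*k(-15, -20) + 1/387 = (-1*(-308))*(-2*(-20)) + 1/387 = 308*40 + 1/387 = 12320 + 1/387 = 4767841/387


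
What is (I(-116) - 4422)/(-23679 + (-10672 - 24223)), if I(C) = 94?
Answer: 2164/29287 ≈ 0.073889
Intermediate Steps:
(I(-116) - 4422)/(-23679 + (-10672 - 24223)) = (94 - 4422)/(-23679 + (-10672 - 24223)) = -4328/(-23679 - 34895) = -4328/(-58574) = -4328*(-1/58574) = 2164/29287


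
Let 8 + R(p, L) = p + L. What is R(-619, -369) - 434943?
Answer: -435939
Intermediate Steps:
R(p, L) = -8 + L + p (R(p, L) = -8 + (p + L) = -8 + (L + p) = -8 + L + p)
R(-619, -369) - 434943 = (-8 - 369 - 619) - 434943 = -996 - 434943 = -435939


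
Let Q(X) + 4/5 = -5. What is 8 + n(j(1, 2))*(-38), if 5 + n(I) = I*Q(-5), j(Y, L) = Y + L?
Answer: 4296/5 ≈ 859.20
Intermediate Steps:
Q(X) = -29/5 (Q(X) = -⅘ - 5 = -29/5)
j(Y, L) = L + Y
n(I) = -5 - 29*I/5 (n(I) = -5 + I*(-29/5) = -5 - 29*I/5)
8 + n(j(1, 2))*(-38) = 8 + (-5 - 29*(2 + 1)/5)*(-38) = 8 + (-5 - 29/5*3)*(-38) = 8 + (-5 - 87/5)*(-38) = 8 - 112/5*(-38) = 8 + 4256/5 = 4296/5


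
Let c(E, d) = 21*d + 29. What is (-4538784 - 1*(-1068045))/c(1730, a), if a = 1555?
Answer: -3470739/32684 ≈ -106.19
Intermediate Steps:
c(E, d) = 29 + 21*d
(-4538784 - 1*(-1068045))/c(1730, a) = (-4538784 - 1*(-1068045))/(29 + 21*1555) = (-4538784 + 1068045)/(29 + 32655) = -3470739/32684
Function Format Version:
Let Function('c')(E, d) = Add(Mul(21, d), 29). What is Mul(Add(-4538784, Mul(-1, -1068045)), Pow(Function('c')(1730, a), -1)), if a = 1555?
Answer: Rational(-3470739, 32684) ≈ -106.19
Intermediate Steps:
Function('c')(E, d) = Add(29, Mul(21, d))
Mul(Add(-4538784, Mul(-1, -1068045)), Pow(Function('c')(1730, a), -1)) = Mul(Add(-4538784, Mul(-1, -1068045)), Pow(Add(29, Mul(21, 1555)), -1)) = Mul(Add(-4538784, 1068045), Pow(Add(29, 32655), -1)) = Mul(-3470739, Pow(32684, -1)) = Mul(-3470739, Rational(1, 32684)) = Rational(-3470739, 32684)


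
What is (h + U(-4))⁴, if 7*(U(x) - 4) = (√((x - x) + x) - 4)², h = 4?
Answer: 14344448/2401 - 2715648*I/343 ≈ 5974.4 - 7917.3*I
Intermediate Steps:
U(x) = 4 + (-4 + √x)²/7 (U(x) = 4 + (√((x - x) + x) - 4)²/7 = 4 + (√(0 + x) - 4)²/7 = 4 + (√x - 4)²/7 = 4 + (-4 + √x)²/7)
(h + U(-4))⁴ = (4 + (4 + (-4 + √(-4))²/7))⁴ = (4 + (4 + (-4 + 2*I)²/7))⁴ = (8 + (-4 + 2*I)²/7)⁴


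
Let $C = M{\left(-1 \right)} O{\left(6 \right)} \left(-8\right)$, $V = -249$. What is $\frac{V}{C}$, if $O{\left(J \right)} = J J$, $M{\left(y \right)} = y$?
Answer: $- \frac{83}{96} \approx -0.86458$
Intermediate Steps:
$O{\left(J \right)} = J^{2}$
$C = 288$ ($C = - 6^{2} \left(-8\right) = \left(-1\right) 36 \left(-8\right) = \left(-36\right) \left(-8\right) = 288$)
$\frac{V}{C} = - \frac{249}{288} = \left(-249\right) \frac{1}{288} = - \frac{83}{96}$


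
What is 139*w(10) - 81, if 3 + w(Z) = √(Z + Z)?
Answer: -498 + 278*√5 ≈ 123.63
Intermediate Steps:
w(Z) = -3 + √2*√Z (w(Z) = -3 + √(Z + Z) = -3 + √(2*Z) = -3 + √2*√Z)
139*w(10) - 81 = 139*(-3 + √2*√10) - 81 = 139*(-3 + 2*√5) - 81 = (-417 + 278*√5) - 81 = -498 + 278*√5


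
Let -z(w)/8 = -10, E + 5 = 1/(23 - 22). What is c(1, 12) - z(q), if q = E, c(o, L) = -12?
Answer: -92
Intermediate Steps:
E = -4 (E = -5 + 1/(23 - 22) = -5 + 1/1 = -5 + 1 = -4)
q = -4
z(w) = 80 (z(w) = -8*(-10) = 80)
c(1, 12) - z(q) = -12 - 1*80 = -12 - 80 = -92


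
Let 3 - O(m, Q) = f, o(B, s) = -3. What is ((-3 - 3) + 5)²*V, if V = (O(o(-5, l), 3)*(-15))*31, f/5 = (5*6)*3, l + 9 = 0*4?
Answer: 207855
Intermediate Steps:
l = -9 (l = -9 + 0*4 = -9 + 0 = -9)
f = 450 (f = 5*((5*6)*3) = 5*(30*3) = 5*90 = 450)
O(m, Q) = -447 (O(m, Q) = 3 - 1*450 = 3 - 450 = -447)
V = 207855 (V = -447*(-15)*31 = 6705*31 = 207855)
((-3 - 3) + 5)²*V = ((-3 - 3) + 5)²*207855 = (-6 + 5)²*207855 = (-1)²*207855 = 1*207855 = 207855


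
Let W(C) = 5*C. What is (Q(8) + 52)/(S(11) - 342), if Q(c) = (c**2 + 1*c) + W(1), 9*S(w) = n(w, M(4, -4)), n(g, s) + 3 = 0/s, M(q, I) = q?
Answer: -387/1027 ≈ -0.37683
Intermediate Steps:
n(g, s) = -3 (n(g, s) = -3 + 0/s = -3 + 0 = -3)
S(w) = -1/3 (S(w) = (1/9)*(-3) = -1/3)
Q(c) = 5 + c + c**2 (Q(c) = (c**2 + 1*c) + 5*1 = (c**2 + c) + 5 = (c + c**2) + 5 = 5 + c + c**2)
(Q(8) + 52)/(S(11) - 342) = ((5 + 8 + 8**2) + 52)/(-1/3 - 342) = ((5 + 8 + 64) + 52)/(-1027/3) = (77 + 52)*(-3/1027) = 129*(-3/1027) = -387/1027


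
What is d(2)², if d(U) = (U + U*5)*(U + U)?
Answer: 2304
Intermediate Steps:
d(U) = 12*U² (d(U) = (U + 5*U)*(2*U) = (6*U)*(2*U) = 12*U²)
d(2)² = (12*2²)² = (12*4)² = 48² = 2304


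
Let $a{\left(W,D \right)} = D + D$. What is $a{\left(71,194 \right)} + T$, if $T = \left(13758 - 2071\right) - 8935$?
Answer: $3140$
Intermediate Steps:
$a{\left(W,D \right)} = 2 D$
$T = 2752$ ($T = 11687 - 8935 = 2752$)
$a{\left(71,194 \right)} + T = 2 \cdot 194 + 2752 = 388 + 2752 = 3140$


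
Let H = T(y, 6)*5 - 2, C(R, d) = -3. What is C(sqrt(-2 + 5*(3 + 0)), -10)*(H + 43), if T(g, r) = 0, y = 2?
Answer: -123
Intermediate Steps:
H = -2 (H = 0*5 - 2 = 0 - 2 = -2)
C(sqrt(-2 + 5*(3 + 0)), -10)*(H + 43) = -3*(-2 + 43) = -3*41 = -123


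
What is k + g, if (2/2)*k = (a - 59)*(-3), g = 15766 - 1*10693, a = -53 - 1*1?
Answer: 5412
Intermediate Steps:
a = -54 (a = -53 - 1 = -54)
g = 5073 (g = 15766 - 10693 = 5073)
k = 339 (k = (-54 - 59)*(-3) = -113*(-3) = 339)
k + g = 339 + 5073 = 5412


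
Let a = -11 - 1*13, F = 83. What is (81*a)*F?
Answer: -161352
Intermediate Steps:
a = -24 (a = -11 - 13 = -24)
(81*a)*F = (81*(-24))*83 = -1944*83 = -161352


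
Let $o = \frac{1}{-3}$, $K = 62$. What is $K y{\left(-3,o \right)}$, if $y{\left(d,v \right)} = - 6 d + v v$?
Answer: $\frac{10106}{9} \approx 1122.9$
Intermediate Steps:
$o = - \frac{1}{3} \approx -0.33333$
$y{\left(d,v \right)} = v^{2} - 6 d$ ($y{\left(d,v \right)} = - 6 d + v^{2} = v^{2} - 6 d$)
$K y{\left(-3,o \right)} = 62 \left(\left(- \frac{1}{3}\right)^{2} - -18\right) = 62 \left(\frac{1}{9} + 18\right) = 62 \cdot \frac{163}{9} = \frac{10106}{9}$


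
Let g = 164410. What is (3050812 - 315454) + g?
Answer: 2899768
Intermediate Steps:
(3050812 - 315454) + g = (3050812 - 315454) + 164410 = 2735358 + 164410 = 2899768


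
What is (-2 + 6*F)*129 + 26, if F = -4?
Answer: -3328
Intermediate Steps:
(-2 + 6*F)*129 + 26 = (-2 + 6*(-4))*129 + 26 = (-2 - 24)*129 + 26 = -26*129 + 26 = -3354 + 26 = -3328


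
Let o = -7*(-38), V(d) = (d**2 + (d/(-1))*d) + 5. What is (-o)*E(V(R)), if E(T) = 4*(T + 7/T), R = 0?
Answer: -34048/5 ≈ -6809.6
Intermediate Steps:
V(d) = 5 (V(d) = (d**2 + (d*(-1))*d) + 5 = (d**2 + (-d)*d) + 5 = (d**2 - d**2) + 5 = 0 + 5 = 5)
o = 266
E(T) = 4*T + 28/T
(-o)*E(V(R)) = (-1*266)*(4*5 + 28/5) = -266*(20 + 28*(1/5)) = -266*(20 + 28/5) = -266*128/5 = -34048/5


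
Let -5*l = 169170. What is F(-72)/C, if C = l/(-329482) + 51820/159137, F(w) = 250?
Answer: 6554097129250/11228999249 ≈ 583.68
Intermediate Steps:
l = -33834 (l = -⅕*169170 = -33834)
C = 11228999249/26216388517 (C = -33834/(-329482) + 51820/159137 = -33834*(-1/329482) + 51820*(1/159137) = 16917/164741 + 51820/159137 = 11228999249/26216388517 ≈ 0.42832)
F(-72)/C = 250/(11228999249/26216388517) = 250*(26216388517/11228999249) = 6554097129250/11228999249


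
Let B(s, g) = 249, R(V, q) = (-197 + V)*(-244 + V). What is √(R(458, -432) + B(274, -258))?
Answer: √56103 ≈ 236.86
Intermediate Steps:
R(V, q) = (-244 + V)*(-197 + V)
√(R(458, -432) + B(274, -258)) = √((48068 + 458² - 441*458) + 249) = √((48068 + 209764 - 201978) + 249) = √(55854 + 249) = √56103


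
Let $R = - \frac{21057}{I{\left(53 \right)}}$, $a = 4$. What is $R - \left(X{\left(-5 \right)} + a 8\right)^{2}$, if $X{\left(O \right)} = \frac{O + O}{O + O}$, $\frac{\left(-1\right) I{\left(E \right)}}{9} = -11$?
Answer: $- \frac{42956}{33} \approx -1301.7$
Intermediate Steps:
$I{\left(E \right)} = 99$ ($I{\left(E \right)} = \left(-9\right) \left(-11\right) = 99$)
$R = - \frac{7019}{33}$ ($R = - \frac{21057}{99} = \left(-21057\right) \frac{1}{99} = - \frac{7019}{33} \approx -212.7$)
$X{\left(O \right)} = 1$ ($X{\left(O \right)} = \frac{2 O}{2 O} = 2 O \frac{1}{2 O} = 1$)
$R - \left(X{\left(-5 \right)} + a 8\right)^{2} = - \frac{7019}{33} - \left(1 + 4 \cdot 8\right)^{2} = - \frac{7019}{33} - \left(1 + 32\right)^{2} = - \frac{7019}{33} - 33^{2} = - \frac{7019}{33} - 1089 = - \frac{42956}{33}$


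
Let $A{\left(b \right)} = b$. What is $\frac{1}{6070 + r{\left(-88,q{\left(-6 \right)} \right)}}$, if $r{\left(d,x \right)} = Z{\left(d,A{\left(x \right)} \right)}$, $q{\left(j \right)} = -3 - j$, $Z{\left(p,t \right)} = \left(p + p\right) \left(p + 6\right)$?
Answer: $\frac{1}{20502} \approx 4.8776 \cdot 10^{-5}$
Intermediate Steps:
$Z{\left(p,t \right)} = 2 p \left(6 + p\right)$
$r{\left(d,x \right)} = 2 d \left(6 + d\right)$
$\frac{1}{6070 + r{\left(-88,q{\left(-6 \right)} \right)}} = \frac{1}{6070 + 2 \left(-88\right) \left(6 - 88\right)} = \frac{1}{6070 + 2 \left(-88\right) \left(-82\right)} = \frac{1}{6070 + 14432} = \frac{1}{20502}$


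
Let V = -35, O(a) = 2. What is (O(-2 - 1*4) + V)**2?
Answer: 1089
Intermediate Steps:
(O(-2 - 1*4) + V)**2 = (2 - 35)**2 = (-33)**2 = 1089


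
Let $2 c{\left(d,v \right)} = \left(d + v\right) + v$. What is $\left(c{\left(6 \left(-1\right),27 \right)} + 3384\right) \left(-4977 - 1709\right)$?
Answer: $-22785888$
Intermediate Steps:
$c{\left(d,v \right)} = v + \frac{d}{2}$ ($c{\left(d,v \right)} = \frac{\left(d + v\right) + v}{2} = \frac{d + 2 v}{2} = v + \frac{d}{2}$)
$\left(c{\left(6 \left(-1\right),27 \right)} + 3384\right) \left(-4977 - 1709\right) = \left(\left(27 + \frac{6 \left(-1\right)}{2}\right) + 3384\right) \left(-4977 - 1709\right) = \left(\left(27 + \frac{1}{2} \left(-6\right)\right) + 3384\right) \left(-6686\right) = \left(\left(27 - 3\right) + 3384\right) \left(-6686\right) = \left(24 + 3384\right) \left(-6686\right) = 3408 \left(-6686\right) = -22785888$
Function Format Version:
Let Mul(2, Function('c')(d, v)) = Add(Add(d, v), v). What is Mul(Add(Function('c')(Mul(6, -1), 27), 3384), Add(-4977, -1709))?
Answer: -22785888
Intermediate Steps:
Function('c')(d, v) = Add(v, Mul(Rational(1, 2), d)) (Function('c')(d, v) = Mul(Rational(1, 2), Add(Add(d, v), v)) = Mul(Rational(1, 2), Add(d, Mul(2, v))) = Add(v, Mul(Rational(1, 2), d)))
Mul(Add(Function('c')(Mul(6, -1), 27), 3384), Add(-4977, -1709)) = Mul(Add(Add(27, Mul(Rational(1, 2), Mul(6, -1))), 3384), Add(-4977, -1709)) = Mul(Add(Add(27, Mul(Rational(1, 2), -6)), 3384), -6686) = Mul(Add(Add(27, -3), 3384), -6686) = Mul(Add(24, 3384), -6686) = Mul(3408, -6686) = -22785888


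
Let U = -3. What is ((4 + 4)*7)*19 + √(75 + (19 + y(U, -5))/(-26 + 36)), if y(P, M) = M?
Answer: 1064 + √1910/5 ≈ 1072.7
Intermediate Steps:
((4 + 4)*7)*19 + √(75 + (19 + y(U, -5))/(-26 + 36)) = ((4 + 4)*7)*19 + √(75 + (19 - 5)/(-26 + 36)) = (8*7)*19 + √(75 + 14/10) = 56*19 + √(75 + 14*(⅒)) = 1064 + √(75 + 7/5) = 1064 + √(382/5) = 1064 + √1910/5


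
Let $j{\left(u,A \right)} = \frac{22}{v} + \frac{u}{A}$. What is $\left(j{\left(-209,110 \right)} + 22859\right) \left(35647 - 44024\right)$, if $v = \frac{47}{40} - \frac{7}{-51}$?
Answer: $- \frac{5129516615359}{26770} \approx -1.9161 \cdot 10^{8}$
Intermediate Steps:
$v = \frac{2677}{2040}$ ($v = 47 \cdot \frac{1}{40} - - \frac{7}{51} = \frac{47}{40} + \frac{7}{51} = \frac{2677}{2040} \approx 1.3123$)
$j{\left(u,A \right)} = \frac{44880}{2677} + \frac{u}{A}$ ($j{\left(u,A \right)} = \frac{22}{\frac{2677}{2040}} + \frac{u}{A} = 22 \cdot \frac{2040}{2677} + \frac{u}{A} = \frac{44880}{2677} + \frac{u}{A}$)
$\left(j{\left(-209,110 \right)} + 22859\right) \left(35647 - 44024\right) = \left(\left(\frac{44880}{2677} - \frac{209}{110}\right) + 22859\right) \left(35647 - 44024\right) = \left(\left(\frac{44880}{2677} - \frac{19}{10}\right) + 22859\right) \left(-8377\right) = \left(\frac{397937}{26770} + 22859\right) \left(-8377\right) = \frac{612333367}{26770} \left(-8377\right) = - \frac{5129516615359}{26770}$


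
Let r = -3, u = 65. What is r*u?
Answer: -195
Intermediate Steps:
r*u = -3*65 = -195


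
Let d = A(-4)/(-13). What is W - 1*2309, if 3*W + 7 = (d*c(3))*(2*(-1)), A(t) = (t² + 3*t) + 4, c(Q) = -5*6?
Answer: -90622/39 ≈ -2323.6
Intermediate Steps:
c(Q) = -30
A(t) = 4 + t² + 3*t
d = -8/13 (d = (4 + (-4)² + 3*(-4))/(-13) = (4 + 16 - 12)*(-1/13) = 8*(-1/13) = -8/13 ≈ -0.61539)
W = -571/39 (W = -7/3 + ((-8/13*(-30))*(2*(-1)))/3 = -7/3 + ((240/13)*(-2))/3 = -7/3 + (⅓)*(-480/13) = -7/3 - 160/13 = -571/39 ≈ -14.641)
W - 1*2309 = -571/39 - 1*2309 = -571/39 - 2309 = -90622/39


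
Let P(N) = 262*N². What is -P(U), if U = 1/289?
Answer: -262/83521 ≈ -0.0031369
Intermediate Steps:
U = 1/289 ≈ 0.0034602
-P(U) = -262*(1/289)² = -262/83521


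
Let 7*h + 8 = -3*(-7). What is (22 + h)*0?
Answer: 0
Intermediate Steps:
h = 13/7 (h = -8/7 + (-3*(-7))/7 = -8/7 + (1/7)*21 = -8/7 + 3 = 13/7 ≈ 1.8571)
(22 + h)*0 = (22 + 13/7)*0 = (167/7)*0 = 0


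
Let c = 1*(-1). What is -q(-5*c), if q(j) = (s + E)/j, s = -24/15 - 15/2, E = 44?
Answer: -349/50 ≈ -6.9800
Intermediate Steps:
c = -1
s = -91/10 (s = -24*1/15 - 15*½ = -8/5 - 15/2 = -91/10 ≈ -9.1000)
q(j) = 349/(10*j) (q(j) = (-91/10 + 44)/j = 349/(10*j))
-q(-5*c) = -349/(10*((-5*(-1)))) = -349/(10*5) = -1*349/50 = -349/50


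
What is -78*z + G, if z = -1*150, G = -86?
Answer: 11614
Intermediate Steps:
z = -150
-78*z + G = -78*(-150) - 86 = 11700 - 86 = 11614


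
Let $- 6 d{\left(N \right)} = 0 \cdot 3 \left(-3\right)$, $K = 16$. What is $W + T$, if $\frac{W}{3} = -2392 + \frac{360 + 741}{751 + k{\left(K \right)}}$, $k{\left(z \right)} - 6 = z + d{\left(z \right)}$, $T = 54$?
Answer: $- \frac{5502003}{773} \approx -7117.7$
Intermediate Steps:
$d{\left(N \right)} = 0$ ($d{\left(N \right)} = - \frac{0 \cdot 3 \left(-3\right)}{6} = - \frac{0 \left(-3\right)}{6} = \left(- \frac{1}{6}\right) 0 = 0$)
$k{\left(z \right)} = 6 + z$ ($k{\left(z \right)} = 6 + \left(z + 0\right) = 6 + z$)
$W = - \frac{5543745}{773}$ ($W = 3 \left(-2392 + \frac{360 + 741}{751 + \left(6 + 16\right)}\right) = 3 \left(-2392 + \frac{1101}{751 + 22}\right) = 3 \left(-2392 + \frac{1101}{773}\right) = 3 \left(- \frac{1847915}{773}\right) = - \frac{5543745}{773} \approx -7171.7$)
$W + T = - \frac{5543745}{773} + 54 = - \frac{5502003}{773}$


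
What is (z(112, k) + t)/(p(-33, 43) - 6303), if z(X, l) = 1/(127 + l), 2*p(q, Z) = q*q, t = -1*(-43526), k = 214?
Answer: -29684734/3927297 ≈ -7.5586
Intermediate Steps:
t = 43526
p(q, Z) = q²/2 (p(q, Z) = (q*q)/2 = q²/2)
(z(112, k) + t)/(p(-33, 43) - 6303) = (1/(127 + 214) + 43526)/((½)*(-33)² - 6303) = (1/341 + 43526)/((½)*1089 - 6303) = (1/341 + 43526)/(1089/2 - 6303) = 14842367/(341*(-11517/2)) = (14842367/341)*(-2/11517) = -29684734/3927297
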